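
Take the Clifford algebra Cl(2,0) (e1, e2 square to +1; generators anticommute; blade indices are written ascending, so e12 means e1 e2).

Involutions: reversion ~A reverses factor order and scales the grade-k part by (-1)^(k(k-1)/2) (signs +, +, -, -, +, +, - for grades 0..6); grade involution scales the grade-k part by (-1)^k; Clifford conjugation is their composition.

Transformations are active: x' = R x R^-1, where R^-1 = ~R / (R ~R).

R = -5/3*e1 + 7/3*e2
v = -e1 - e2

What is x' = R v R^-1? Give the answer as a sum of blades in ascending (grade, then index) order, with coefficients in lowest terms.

~R = -5/3*e1 + 7/3*e2, and R ~R = 74/9, so R^-1 = ~R / (74/9).
R v = -2/3 + 4*e12
Answer: 47/37*e1 + 23/37*e2


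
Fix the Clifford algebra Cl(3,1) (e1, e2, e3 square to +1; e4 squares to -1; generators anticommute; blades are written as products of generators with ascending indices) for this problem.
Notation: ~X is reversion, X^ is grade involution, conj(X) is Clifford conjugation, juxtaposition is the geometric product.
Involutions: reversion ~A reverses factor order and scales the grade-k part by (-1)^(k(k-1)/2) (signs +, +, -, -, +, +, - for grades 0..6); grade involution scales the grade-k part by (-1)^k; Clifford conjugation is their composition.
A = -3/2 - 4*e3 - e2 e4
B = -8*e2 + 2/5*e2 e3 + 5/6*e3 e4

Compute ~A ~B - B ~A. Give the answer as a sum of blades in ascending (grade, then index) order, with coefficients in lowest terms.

first term: 52/5*e2 + 34/3*e4 - 967/30*e2 e3 + 17/20*e3 e4
second term: 52/5*e2 - 14/3*e4 + 917/30*e2 e3 - 33/20*e3 e4
Answer: 16*e4 - 314/5*e2 e3 + 5/2*e3 e4


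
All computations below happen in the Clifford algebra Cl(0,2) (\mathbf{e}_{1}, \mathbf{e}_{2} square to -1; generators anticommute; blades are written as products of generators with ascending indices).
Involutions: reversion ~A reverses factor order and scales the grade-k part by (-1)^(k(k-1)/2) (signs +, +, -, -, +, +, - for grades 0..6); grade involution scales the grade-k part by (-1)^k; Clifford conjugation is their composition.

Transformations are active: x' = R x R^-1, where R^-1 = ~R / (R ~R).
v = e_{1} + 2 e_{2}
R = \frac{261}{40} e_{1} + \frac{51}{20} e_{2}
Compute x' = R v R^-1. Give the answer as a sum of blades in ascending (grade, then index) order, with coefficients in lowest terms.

~R = \frac{261}{40} e_{1} + \frac{51}{20} e_{2}, and R ~R = -\frac{3141}{64}, so R^-1 = ~R / (-\frac{3141}{64}).
R v = -\frac{93}{8} + \frac{21}{2} e_{1} e_{2}
Answer: \frac{3649}{1745} e_{1} - \frac{1382}{1745} e_{2}


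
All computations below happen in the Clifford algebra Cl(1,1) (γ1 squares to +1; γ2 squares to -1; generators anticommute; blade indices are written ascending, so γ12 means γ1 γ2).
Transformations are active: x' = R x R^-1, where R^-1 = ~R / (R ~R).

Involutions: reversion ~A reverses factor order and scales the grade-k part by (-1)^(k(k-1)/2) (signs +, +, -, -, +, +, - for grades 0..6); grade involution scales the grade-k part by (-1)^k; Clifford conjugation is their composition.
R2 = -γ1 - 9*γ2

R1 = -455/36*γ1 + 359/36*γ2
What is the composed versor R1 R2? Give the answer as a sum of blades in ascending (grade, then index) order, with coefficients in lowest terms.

Distribute over the terms of R1 (each basis-blade product reordered to ascending indices, repeated generators contracted through their squares):
(-455/36*γ1) R2 = 455/36 + 455/4*γ12
(359/36*γ2) R2 = 359/4 + 359/36*γ12
Summing the partial products and collecting blades:
Answer: 1843/18 + 2227/18*γ12


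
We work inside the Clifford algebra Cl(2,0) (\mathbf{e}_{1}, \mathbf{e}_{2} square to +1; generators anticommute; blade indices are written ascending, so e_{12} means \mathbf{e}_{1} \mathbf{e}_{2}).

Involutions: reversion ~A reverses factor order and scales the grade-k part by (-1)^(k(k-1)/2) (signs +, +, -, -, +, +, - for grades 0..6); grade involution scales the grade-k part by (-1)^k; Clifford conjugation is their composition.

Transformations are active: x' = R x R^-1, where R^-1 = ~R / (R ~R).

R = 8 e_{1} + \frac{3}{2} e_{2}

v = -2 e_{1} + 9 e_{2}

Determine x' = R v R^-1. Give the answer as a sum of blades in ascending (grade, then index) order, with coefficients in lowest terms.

~R = 8 e_{1} + \frac{3}{2} e_{2}, and R ~R = \frac{265}{4}, so R^-1 = ~R / (\frac{265}{4}).
R v = -\frac{5}{2} + 75 e_{12}
Answer: \frac{74}{53} e_{1} - \frac{483}{53} e_{2}


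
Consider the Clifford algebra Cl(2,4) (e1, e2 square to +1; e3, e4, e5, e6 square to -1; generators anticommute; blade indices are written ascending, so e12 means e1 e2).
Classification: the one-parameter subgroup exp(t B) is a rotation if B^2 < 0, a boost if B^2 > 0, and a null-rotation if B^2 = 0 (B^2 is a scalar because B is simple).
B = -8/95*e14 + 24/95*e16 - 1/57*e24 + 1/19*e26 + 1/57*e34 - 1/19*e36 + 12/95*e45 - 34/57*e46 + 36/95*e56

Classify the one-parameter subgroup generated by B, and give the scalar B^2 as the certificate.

B^2 term by term: the squares give (-8/95)^2*(e14)^2 + (24/95)^2*(e16)^2 + (-1/57)^2*(e24)^2 + (1/19)^2*(e26)^2 + (1/57)^2*(e34)^2 + (-1/19)^2*(e36)^2 + (12/95)^2*(e45)^2 + (-34/57)^2*(e46)^2 + (36/95)^2*(e56)^2 = 64/9025*(+1) + 576/9025*(+1) + 1/3249*(+1) + 1/361*(+1) + 1/3249*(-1) + 1/361*(-1) + 144/9025*(-1) + 1156/3249*(-1) + 1296/9025*(-1) = -4/9 (each basis 2-blade squares to minus the product of its generators' squares); cross terms between blades sharing an index anticommute and cancel; the commuting (index-disjoint) pairs give grade-4 terms 2*c*c'*(blade product), which cancel blade by blade — e1246: 16/1805 - 16/1805 = 0; e1346: -16/1805 + 16/1805 = 0; e1456: -576/9025 + 576/9025 = 0; e2346: -2/1083 + 2/1083 = 0; e2456: -24/1805 + 24/1805 = 0; e3456: 24/1805 - 24/1805 = 0 — confirming B is simple. So B^2 = -4/9.
Answer: rotation, certificate B^2 = -4/9. One invariant decides it: the square -4/9 survives every conjugation, and its sign is exactly the classification.


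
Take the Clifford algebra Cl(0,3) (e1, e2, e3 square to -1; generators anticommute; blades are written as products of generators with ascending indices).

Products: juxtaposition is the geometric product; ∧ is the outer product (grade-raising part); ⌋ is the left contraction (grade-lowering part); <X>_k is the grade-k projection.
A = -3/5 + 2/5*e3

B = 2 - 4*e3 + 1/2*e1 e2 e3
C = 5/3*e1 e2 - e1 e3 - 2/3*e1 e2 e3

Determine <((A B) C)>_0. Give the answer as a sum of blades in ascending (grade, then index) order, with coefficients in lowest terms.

step 1: 2/5 + 16/5*e3 - 1/5*e1 e2 - 3/10*e1 e2 e3
step 2: 8/15 - 16/5*e1 + 3/10*e2 + 11/30*e3 + 14/5*e1 e2 - 2/5*e1 e3 + 1/5*e2 e3 + 76/15*e1 e2 e3
step 3: 8/15
Answer: 8/15


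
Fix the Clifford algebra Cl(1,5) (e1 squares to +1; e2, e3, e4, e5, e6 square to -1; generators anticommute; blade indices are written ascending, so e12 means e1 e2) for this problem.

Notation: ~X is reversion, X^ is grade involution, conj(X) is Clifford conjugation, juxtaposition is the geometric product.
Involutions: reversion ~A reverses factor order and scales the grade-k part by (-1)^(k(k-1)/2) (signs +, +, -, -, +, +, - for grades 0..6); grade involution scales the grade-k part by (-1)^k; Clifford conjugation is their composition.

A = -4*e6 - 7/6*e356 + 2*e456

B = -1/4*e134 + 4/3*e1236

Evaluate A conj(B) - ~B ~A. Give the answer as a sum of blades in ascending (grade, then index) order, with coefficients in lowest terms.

first term: -16/3*e123 - 14/9*e125 - e1346 + 1/2*e1356 + 7/24*e1456 + 8/3*e12345
second term: 16/3*e123 + 14/9*e125 - e1346 + 1/2*e1356 + 7/24*e1456 + 8/3*e12345
Answer: -32/3*e123 - 28/9*e125


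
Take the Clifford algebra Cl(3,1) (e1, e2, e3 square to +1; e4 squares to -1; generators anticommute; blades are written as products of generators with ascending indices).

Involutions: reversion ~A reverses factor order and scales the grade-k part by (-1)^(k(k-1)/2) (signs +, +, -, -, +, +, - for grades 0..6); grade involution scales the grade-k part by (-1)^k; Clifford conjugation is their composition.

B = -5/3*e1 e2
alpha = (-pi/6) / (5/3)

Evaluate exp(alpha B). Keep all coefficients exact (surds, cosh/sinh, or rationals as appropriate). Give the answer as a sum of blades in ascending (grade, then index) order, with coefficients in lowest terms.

B^2 = (-5/3)^2*(e1 e2)^2 = 25/9*(-1) = -25/9 (a basis 2-blade squares to minus the product of its generators' squares).
B^2 = -25/9 — since the square is negative, the closed form is circular: l = 5/3, alpha*l = -pi/6, so exp(alpha B) = cos(-pi/6) + (sin(-pi/6)/(5/3))*B = sqrt(3)/2 + (-3/10)*B.
Answer: sqrt(3)/2 + 1/2*e1 e2


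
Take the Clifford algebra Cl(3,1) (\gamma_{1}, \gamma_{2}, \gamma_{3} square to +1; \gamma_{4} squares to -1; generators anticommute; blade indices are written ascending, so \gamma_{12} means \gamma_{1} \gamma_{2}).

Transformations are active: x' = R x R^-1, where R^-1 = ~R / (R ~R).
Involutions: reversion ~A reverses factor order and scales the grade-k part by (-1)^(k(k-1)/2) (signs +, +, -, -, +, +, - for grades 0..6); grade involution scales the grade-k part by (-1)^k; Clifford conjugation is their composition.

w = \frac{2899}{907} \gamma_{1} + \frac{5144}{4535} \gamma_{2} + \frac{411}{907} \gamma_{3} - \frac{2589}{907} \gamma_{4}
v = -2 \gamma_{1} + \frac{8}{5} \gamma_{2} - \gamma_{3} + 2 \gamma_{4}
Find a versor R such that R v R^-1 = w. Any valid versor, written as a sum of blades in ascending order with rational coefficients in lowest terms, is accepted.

R = v + w = \frac{1085}{907} \gamma_{1} + \frac{2480}{907} \gamma_{2} - \frac{496}{907} \gamma_{3} - \frac{775}{907} \gamma_{4} works: the equal norms (\frac{89}{25}) guarantee its sandwich swaps v into w.
Answer: \frac{1085}{907} \gamma_{1} + \frac{2480}{907} \gamma_{2} - \frac{496}{907} \gamma_{3} - \frac{775}{907} \gamma_{4}


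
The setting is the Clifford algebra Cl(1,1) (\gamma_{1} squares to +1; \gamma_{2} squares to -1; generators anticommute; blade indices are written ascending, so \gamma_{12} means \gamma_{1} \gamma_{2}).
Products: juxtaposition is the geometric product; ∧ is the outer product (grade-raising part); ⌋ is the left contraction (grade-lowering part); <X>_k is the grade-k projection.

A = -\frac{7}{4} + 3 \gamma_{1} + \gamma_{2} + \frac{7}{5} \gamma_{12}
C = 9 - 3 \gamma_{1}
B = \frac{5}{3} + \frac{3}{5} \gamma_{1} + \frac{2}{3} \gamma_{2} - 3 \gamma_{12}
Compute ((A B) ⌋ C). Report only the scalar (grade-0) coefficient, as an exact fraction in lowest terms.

step 1: -\frac{359}{60} + \frac{1}{60} \gamma_{1} - \frac{467}{50} \gamma_{2} + \frac{539}{60} \gamma_{12}
step 2: -\frac{539}{10} + \frac{359}{20} \gamma_{1}
Answer: -\frac{539}{10}


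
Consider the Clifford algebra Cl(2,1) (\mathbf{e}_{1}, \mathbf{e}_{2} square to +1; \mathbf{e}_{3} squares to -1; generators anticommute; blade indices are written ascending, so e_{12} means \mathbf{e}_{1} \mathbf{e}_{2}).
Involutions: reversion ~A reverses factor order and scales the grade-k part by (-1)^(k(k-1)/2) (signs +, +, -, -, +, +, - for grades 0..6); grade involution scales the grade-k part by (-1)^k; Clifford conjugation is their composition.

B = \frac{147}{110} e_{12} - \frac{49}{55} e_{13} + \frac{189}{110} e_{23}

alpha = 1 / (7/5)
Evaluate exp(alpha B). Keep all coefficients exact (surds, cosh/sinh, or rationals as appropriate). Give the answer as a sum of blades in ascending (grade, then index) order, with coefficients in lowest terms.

B^2 term by term: the squares give (\frac{147}{110})^2*(e_{12})^2 + (-\frac{49}{55})^2*(e_{13})^2 + (\frac{189}{110})^2*(e_{23})^2 = \frac{21609}{12100}*(-1) + \frac{2401}{3025}*(+1) + \frac{35721}{12100}*(+1) = \frac{49}{25} (each basis 2-blade squares to minus the product of its generators' squares); cross terms between blades sharing an index anticommute and cancel. So B^2 = \frac{49}{25}.
B^2 = \frac{49}{25} — the positive square puts this in the hyperbolic regime; l = \frac{7}{5}, alpha*l = 1, so exp(alpha B) = cosh(1) + (sinh(1)/(\frac{7}{5}))*B = \cosh{\left(1 \right)} + (\frac{5 \sinh{\left(1 \right)}}{7})*B.
Answer: \cosh{\left(1 \right)} + \frac{21 \sinh{\left(1 \right)}}{22} e_{12} - \frac{7 \sinh{\left(1 \right)}}{11} e_{13} + \frac{27 \sinh{\left(1 \right)}}{22} e_{23}


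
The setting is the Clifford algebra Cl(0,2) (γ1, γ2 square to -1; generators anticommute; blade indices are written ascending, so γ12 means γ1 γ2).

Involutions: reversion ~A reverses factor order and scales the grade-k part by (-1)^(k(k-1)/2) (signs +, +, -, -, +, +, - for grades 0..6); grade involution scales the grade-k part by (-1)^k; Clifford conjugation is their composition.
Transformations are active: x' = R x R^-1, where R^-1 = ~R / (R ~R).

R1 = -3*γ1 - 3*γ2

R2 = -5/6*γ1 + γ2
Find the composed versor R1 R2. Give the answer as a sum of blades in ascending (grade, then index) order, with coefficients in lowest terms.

Distribute over the terms of R1 (each basis-blade product reordered to ascending indices, repeated generators contracted through their squares):
(-3*γ1) R2 = -5/2 - 3*γ12
(-3*γ2) R2 = 3 - 5/2*γ12
Summing the partial products and collecting blades:
Answer: 1/2 - 11/2*γ12


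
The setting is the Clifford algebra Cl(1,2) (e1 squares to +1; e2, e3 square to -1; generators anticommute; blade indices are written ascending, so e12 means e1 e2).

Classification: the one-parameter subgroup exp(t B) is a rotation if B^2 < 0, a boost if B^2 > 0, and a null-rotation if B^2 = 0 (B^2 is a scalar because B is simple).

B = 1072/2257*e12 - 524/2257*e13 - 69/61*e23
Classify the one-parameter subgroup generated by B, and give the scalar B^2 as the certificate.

B^2 term by term: the squares give (1072/2257)^2*(e12)^2 + (-524/2257)^2*(e13)^2 + (-69/61)^2*(e23)^2 = 1149184/5094049*(+1) + 274576/5094049*(+1) + 4761/3721*(-1) = -1 (each basis 2-blade squares to minus the product of its generators' squares); cross terms between blades sharing an index anticommute and cancel. So B^2 = -1.
Answer: rotation, certificate B^2 = -1. Why this suffices: the scalar -1 survives any versor conjugation, so its sign alone determines the class however B is presented.


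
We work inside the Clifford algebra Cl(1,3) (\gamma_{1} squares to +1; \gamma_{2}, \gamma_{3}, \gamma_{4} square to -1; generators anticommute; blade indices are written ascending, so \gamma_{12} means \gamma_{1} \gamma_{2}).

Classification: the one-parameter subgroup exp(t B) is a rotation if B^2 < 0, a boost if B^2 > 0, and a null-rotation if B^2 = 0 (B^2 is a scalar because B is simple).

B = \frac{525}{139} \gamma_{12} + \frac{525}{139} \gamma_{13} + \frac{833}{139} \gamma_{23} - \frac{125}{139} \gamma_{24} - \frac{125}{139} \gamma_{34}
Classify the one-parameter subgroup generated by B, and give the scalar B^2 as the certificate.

B^2 term by term: the squares give (\frac{525}{139})^2*(\gamma_{12})^2 + (\frac{525}{139})^2*(\gamma_{13})^2 + (\frac{833}{139})^2*(\gamma_{23})^2 + (-\frac{125}{139})^2*(\gamma_{24})^2 + (-\frac{125}{139})^2*(\gamma_{34})^2 = \frac{275625}{19321}*(+1) + \frac{275625}{19321}*(+1) + \frac{693889}{19321}*(-1) + \frac{15625}{19321}*(-1) + \frac{15625}{19321}*(-1) = -9 (each basis 2-blade squares to minus the product of its generators' squares); cross terms between blades sharing an index anticommute and cancel; the commuting (index-disjoint) pairs give grade-4 terms 2*c*c'*(blade product), which cancel blade by blade — \gamma_{1234}: -\frac{131250}{19321} + \frac{131250}{19321} = 0 — confirming B is simple. So B^2 = -9.
Answer: rotation, certificate B^2 = -9. Check the certificate: B^2 = -9, and that sign is decisive whatever form B takes.


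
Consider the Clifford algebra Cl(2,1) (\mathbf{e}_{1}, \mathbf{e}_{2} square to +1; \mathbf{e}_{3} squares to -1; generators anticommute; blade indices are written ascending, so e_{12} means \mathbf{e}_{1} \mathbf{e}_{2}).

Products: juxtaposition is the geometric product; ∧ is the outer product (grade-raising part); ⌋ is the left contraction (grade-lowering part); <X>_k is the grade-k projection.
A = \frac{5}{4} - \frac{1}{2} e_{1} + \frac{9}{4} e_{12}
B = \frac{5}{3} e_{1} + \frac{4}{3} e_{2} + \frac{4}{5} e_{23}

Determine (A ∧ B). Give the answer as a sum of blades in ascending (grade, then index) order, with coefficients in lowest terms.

step 1: \frac{25}{12} e_{1} + \frac{5}{3} e_{2} - \frac{2}{3} e_{12} + e_{23} - \frac{2}{5} e_{123}
Answer: \frac{25}{12} e_{1} + \frac{5}{3} e_{2} - \frac{2}{3} e_{12} + e_{23} - \frac{2}{5} e_{123}


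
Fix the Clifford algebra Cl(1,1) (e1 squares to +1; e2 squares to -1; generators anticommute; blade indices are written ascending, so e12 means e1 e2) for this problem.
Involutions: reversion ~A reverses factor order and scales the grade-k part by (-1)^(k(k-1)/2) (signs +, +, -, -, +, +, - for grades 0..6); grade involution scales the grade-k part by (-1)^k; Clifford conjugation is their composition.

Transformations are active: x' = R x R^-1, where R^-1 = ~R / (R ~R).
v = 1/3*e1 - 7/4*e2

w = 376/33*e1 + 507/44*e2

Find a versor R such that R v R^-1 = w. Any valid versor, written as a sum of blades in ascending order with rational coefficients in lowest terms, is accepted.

A norm check does it: q(v) = q(w) = -425/144, hence R = v + w = 129/11*e1 + 215/22*e2 realises the map — parallel part kept, (v - w)/2 negated, v carried to w.
Answer: 129/11*e1 + 215/22*e2


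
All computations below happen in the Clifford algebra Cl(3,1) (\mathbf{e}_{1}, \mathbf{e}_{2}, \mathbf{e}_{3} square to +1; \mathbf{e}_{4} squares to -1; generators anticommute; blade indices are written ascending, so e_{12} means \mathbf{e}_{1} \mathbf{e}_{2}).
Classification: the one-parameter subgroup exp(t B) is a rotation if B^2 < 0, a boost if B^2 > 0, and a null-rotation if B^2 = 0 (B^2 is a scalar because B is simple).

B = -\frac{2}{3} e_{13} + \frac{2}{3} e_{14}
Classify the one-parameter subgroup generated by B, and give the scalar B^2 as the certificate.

B^2 term by term: the squares give (-\frac{2}{3})^2*(e_{13})^2 + (\frac{2}{3})^2*(e_{14})^2 = \frac{4}{9}*(-1) + \frac{4}{9}*(+1) = 0 (each basis 2-blade squares to minus the product of its generators' squares); cross terms between blades sharing an index anticommute and cancel. So B^2 = 0.
Answer: null-rotation, certificate B^2 = 0. B^2 = 0 is basis-independent, so its sign is the whole story.


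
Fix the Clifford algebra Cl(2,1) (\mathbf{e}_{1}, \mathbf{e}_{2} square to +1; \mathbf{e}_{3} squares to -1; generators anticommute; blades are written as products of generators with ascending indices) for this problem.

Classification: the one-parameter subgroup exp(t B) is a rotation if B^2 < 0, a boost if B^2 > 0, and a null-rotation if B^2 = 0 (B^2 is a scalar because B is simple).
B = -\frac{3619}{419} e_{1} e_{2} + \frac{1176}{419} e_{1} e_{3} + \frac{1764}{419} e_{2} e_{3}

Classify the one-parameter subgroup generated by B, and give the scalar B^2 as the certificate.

B^2 term by term: the squares give (-\frac{3619}{419})^2*(e_{1} e_{2})^2 + (\frac{1176}{419})^2*(e_{1} e_{3})^2 + (\frac{1764}{419})^2*(e_{2} e_{3})^2 = \frac{13097161}{175561}*(-1) + \frac{1382976}{175561}*(+1) + \frac{3111696}{175561}*(+1) = -49 (each basis 2-blade squares to minus the product of its generators' squares); cross terms between blades sharing an index anticommute and cancel. So B^2 = -49.
Answer: rotation, certificate B^2 = -49. Check the certificate: B^2 = -49, and that sign is decisive whatever form B takes.


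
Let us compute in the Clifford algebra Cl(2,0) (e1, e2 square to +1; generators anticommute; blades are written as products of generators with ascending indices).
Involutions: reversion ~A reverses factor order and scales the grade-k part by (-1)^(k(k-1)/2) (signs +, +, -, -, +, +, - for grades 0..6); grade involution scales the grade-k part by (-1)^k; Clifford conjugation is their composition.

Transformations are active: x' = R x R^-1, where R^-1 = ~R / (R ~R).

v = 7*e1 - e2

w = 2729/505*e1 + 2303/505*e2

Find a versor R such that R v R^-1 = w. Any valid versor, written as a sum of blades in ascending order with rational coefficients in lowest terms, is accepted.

Here q(v) = q(w) = 50; the classical choice R = v + w = 6264/505*e1 + 1798/505*e2 then realises v -> w under the sandwich.
Answer: 6264/505*e1 + 1798/505*e2


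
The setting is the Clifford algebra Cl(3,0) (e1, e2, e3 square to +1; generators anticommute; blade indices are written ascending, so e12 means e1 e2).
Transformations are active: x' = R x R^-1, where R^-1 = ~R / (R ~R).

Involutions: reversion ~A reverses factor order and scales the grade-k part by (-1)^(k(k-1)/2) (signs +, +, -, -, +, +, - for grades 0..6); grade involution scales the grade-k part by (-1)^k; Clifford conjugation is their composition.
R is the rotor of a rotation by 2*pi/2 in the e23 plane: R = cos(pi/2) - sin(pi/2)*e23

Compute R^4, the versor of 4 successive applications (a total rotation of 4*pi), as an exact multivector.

Rotor phase runs at HALF the rotation angle; powers of one rotor simply add phase, so after 4 steps in e23 the phase is 4*pi/2 = 2*pi and R^4 = cos(2*pi) - sin(2*pi)*e23.
cos(2*pi) = 1 and sin(2*pi) = 0, so R^4 = 1. The total rotation 4*pi is 2 full turns, so every vector returns to itself, yet the rotor is +1, back on the identity sheet (an even number of 2*pi turns).
Answer: 1


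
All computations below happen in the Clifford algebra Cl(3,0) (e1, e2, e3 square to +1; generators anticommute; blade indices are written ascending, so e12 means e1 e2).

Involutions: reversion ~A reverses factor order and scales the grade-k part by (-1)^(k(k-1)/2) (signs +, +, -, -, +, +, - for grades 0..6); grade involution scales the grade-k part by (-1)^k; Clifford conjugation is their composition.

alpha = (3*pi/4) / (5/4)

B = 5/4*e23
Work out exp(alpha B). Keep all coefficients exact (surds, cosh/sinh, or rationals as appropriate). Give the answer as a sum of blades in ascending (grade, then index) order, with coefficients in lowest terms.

B^2 = (5/4)^2*(e23)^2 = 25/16*(-1) = -25/16 (a basis 2-blade squares to minus the product of its generators' squares).
B^2 = -25/16 — a negative square means the series sums to a rotation: l = 5/4, alpha*l = 3*pi/4, so exp(alpha B) = cos(3*pi/4) + (sin(3*pi/4)/(5/4))*B = -sqrt(2)/2 + (2*sqrt(2)/5)*B.
Answer: -sqrt(2)/2 + sqrt(2)/2*e23


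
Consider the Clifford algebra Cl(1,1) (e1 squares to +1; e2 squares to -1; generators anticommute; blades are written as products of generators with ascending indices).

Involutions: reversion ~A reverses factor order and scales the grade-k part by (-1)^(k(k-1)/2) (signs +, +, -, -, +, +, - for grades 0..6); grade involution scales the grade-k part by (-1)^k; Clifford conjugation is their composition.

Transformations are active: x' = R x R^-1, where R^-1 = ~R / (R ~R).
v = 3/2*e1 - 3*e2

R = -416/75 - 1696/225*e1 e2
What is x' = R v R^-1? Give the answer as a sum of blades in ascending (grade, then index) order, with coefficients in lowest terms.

~R = -416/75 + 1696/225*e1 e2, and R ~R = -1318912/50625, so R^-1 = ~R / (-1318912/50625).
R v = -464/15*e1 + 2096/75*e2
Answer: -18897/1288*e1 + 19191/1288*e2


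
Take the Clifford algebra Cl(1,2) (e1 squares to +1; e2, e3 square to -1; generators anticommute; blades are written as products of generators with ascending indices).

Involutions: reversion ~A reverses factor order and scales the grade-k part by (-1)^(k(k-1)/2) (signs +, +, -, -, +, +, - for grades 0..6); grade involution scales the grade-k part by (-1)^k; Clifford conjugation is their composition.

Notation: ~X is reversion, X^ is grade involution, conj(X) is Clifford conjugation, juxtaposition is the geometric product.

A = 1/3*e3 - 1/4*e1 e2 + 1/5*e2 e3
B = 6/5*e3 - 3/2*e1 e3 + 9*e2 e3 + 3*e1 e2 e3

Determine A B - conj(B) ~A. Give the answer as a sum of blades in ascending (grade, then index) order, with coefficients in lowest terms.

first term: -11/5 - 11/10*e1 + 69/25*e2 - 3/4*e3 - 7/10*e1 e2 + 9/4*e1 e3 - 3/8*e2 e3 - 3/10*e1 e2 e3
second term: -7/5 + 1/10*e1 + 81/25*e2 + 3/4*e3 - 13/10*e1 e2 - 9/4*e1 e3 + 3/8*e2 e3 - 3/10*e1 e2 e3
Answer: -4/5 - 6/5*e1 - 12/25*e2 - 3/2*e3 + 3/5*e1 e2 + 9/2*e1 e3 - 3/4*e2 e3


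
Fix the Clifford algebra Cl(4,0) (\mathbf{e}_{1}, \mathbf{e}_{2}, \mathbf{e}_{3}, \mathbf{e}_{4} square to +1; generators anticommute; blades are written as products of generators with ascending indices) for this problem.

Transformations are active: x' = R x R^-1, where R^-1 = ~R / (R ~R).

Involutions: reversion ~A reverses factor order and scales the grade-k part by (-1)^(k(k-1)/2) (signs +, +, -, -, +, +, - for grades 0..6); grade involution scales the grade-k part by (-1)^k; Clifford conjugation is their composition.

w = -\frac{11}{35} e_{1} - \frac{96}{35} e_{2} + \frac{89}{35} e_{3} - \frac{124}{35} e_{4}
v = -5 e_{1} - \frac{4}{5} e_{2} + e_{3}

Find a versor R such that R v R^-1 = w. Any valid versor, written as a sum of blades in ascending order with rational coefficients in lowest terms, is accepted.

A norm check does it: q(v) = q(w) = \frac{666}{25}, hence R = v + w = -\frac{186}{35} e_{1} - \frac{124}{35} e_{2} + \frac{124}{35} e_{3} - \frac{124}{35} e_{4} realises the map — parallel part kept, (v - w)/2 negated, v carried to w.
Answer: -\frac{186}{35} e_{1} - \frac{124}{35} e_{2} + \frac{124}{35} e_{3} - \frac{124}{35} e_{4}


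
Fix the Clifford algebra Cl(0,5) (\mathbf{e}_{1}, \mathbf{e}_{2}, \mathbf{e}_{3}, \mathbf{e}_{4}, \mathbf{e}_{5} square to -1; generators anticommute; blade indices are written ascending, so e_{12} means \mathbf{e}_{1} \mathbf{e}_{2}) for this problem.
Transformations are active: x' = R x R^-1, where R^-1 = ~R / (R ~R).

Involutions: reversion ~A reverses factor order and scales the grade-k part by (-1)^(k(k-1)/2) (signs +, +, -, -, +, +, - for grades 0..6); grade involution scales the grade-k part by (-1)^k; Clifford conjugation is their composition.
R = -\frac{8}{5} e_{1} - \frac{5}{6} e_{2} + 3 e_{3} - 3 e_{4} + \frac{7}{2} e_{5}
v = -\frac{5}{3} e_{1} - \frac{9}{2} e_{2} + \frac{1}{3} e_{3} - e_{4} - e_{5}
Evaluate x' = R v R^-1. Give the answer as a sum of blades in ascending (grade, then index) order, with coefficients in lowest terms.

~R = -\frac{8}{5} e_{1} - \frac{5}{6} e_{2} + 3 e_{3} - 3 e_{4} + \frac{7}{2} e_{5}, and R ~R = -\frac{15077}{450}, so R^-1 = ~R / (-\frac{15077}{450}).
R v = -\frac{83}{12} + \frac{523}{90} e_{12} + \frac{67}{15} e_{13} - \frac{17}{5} e_{14} + \frac{223}{30} e_{15} + \frac{119}{9} e_{23} - \frac{38}{3} e_{24} + \frac{199}{12} e_{25} - 2 e_{34} - \frac{25}{6} e_{35} + \frac{13}{2} e_{45}
Answer: \frac{45505}{45231} e_{1} + \frac{62659}{15077} e_{2} + \frac{40948}{45231} e_{3} - \frac{3598}{15077} e_{4} + \frac{73729}{30154} e_{5}


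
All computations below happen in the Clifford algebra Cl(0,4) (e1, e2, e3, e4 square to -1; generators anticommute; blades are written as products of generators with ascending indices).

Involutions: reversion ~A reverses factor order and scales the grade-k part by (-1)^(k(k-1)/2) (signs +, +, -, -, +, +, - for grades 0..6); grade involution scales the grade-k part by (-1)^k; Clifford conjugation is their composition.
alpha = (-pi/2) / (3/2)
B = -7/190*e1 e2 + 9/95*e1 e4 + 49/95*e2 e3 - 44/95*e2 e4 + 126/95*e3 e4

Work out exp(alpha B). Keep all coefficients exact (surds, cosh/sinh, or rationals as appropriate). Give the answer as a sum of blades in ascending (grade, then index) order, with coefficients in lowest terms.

B^2 term by term: the squares give (-7/190)^2*(e1 e2)^2 + (9/95)^2*(e1 e4)^2 + (49/95)^2*(e2 e3)^2 + (-44/95)^2*(e2 e4)^2 + (126/95)^2*(e3 e4)^2 = 49/36100*(-1) + 81/9025*(-1) + 2401/9025*(-1) + 1936/9025*(-1) + 15876/9025*(-1) = -9/4 (each basis 2-blade squares to minus the product of its generators' squares); cross terms between blades sharing an index anticommute and cancel; the commuting (index-disjoint) pairs give grade-4 terms 2*c*c'*(blade product), which cancel blade by blade — e1 e2 e3 e4: -882/9025 + 882/9025 = 0 — confirming B is simple. So B^2 = -9/4.
B^2 = -9/4 — the negative square puts this in the circular regime; l = 3/2, alpha*l = -pi/2, so exp(alpha B) = cos(-pi/2) + (sin(-pi/2)/(3/2))*B = 0 + (-2/3)*B.
Answer: 7/285*e1 e2 - 6/95*e1 e4 - 98/285*e2 e3 + 88/285*e2 e4 - 84/95*e3 e4


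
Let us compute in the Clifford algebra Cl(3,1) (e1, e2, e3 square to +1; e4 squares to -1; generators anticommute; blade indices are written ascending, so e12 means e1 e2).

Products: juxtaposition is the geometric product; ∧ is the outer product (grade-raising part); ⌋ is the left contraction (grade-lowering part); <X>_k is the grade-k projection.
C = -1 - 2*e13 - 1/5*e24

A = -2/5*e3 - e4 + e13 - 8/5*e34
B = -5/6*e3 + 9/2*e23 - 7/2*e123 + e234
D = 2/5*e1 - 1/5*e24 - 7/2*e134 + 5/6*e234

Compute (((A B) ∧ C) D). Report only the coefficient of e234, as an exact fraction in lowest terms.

step 1: 1/3 - 5/6*e1 - 33/10*e2 - 4/3*e4 - 31/10*e12 + e23 + 38/5*e24 - 5/6*e34 - 33/5*e124 - 9/2*e234 - 7/2*e1234
step 2: -1/3 + 5/6*e1 + 33/10*e2 + 4/3*e4 + 31/10*e12 - 2/3*e13 - e23 - 23/3*e24 + 5/6*e34 - 33/5*e123 + 203/30*e124 + 8/3*e134 + 9/2*e234 + 187/10*e1234
step 3: -223/60 + 559/50*e1 + 29087/450*e2 + 68/9*e3 - 54/25*e4 + 14987/900*e12 + 2491/900*e13 + 326/75*e14 - 24541/900*e23 + 3881/150*e24 + 7/10*e34 + 809/30*e123 + 37/45*e124 + 829/300*e134 + 2783/900*e234 + 464/45*e1234
Answer: 2783/900


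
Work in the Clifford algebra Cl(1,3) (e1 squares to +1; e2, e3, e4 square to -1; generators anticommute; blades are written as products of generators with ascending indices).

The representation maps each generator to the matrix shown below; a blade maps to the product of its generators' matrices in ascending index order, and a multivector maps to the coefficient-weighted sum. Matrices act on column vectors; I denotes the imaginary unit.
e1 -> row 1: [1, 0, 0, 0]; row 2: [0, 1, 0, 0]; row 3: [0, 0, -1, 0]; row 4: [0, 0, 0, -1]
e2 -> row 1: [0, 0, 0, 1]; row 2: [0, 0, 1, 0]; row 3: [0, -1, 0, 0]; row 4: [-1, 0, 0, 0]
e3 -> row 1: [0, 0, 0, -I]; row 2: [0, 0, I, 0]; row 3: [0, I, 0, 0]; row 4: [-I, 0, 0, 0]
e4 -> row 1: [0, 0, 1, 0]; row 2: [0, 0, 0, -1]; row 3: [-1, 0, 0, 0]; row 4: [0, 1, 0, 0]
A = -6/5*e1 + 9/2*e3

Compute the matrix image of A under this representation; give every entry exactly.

M = (-6/5)*rho(e1) + (9/2)*rho(e3), summed entrywise:
Answer: row 1: [-6/5, 0, 0, -9*I/2]; row 2: [0, -6/5, 9*I/2, 0]; row 3: [0, 9*I/2, 6/5, 0]; row 4: [-9*I/2, 0, 0, 6/5]


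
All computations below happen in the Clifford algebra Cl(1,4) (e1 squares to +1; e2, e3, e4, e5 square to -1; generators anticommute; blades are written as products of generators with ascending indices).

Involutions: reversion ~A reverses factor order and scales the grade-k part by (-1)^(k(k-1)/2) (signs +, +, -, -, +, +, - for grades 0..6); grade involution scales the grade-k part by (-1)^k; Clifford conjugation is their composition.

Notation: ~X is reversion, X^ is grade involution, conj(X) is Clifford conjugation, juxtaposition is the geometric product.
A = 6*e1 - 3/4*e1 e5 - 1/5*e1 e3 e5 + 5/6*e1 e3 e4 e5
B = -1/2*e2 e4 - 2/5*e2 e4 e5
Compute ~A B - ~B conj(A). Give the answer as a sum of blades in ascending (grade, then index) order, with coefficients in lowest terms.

first term: -1/3*e1 e2 e3 - 27/10*e1 e2 e4 - 2/25*e1 e2 e3 e4 + 5/12*e1 e2 e3 e5 - 111/40*e1 e2 e4 e5 + 1/10*e1 e2 e3 e4 e5
second term: 1/3*e1 e2 e3 - 27/10*e1 e2 e4 - 2/25*e1 e2 e3 e4 + 5/12*e1 e2 e3 e5 + 111/40*e1 e2 e4 e5 + 1/10*e1 e2 e3 e4 e5
Answer: -2/3*e1 e2 e3 - 111/20*e1 e2 e4 e5


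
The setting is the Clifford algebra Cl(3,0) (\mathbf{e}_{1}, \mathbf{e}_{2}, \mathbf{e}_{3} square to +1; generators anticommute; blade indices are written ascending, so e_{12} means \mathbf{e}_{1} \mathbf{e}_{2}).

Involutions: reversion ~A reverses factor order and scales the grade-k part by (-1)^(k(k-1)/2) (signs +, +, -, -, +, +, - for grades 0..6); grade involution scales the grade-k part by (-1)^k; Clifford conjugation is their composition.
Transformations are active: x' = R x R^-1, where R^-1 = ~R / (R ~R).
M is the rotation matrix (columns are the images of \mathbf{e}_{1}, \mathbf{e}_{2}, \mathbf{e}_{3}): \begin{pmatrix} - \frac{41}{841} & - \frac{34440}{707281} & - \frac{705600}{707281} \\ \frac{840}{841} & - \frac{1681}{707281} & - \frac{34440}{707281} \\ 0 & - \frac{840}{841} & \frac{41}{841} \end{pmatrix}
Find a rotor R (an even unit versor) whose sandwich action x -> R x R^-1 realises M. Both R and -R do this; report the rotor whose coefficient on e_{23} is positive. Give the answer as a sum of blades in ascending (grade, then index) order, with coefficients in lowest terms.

Method: write R = a + b12*e_{12} + b13*e_{13} + b23*e_{23} with a^2 + b12^2 + b13^2 + b23^2 = 1 (so R^-1 = ~R). Expanding the columns R e_j ~R gives tr M = 4a^2 - 1 and, from the antisymmetric part, M21 - M12 = -4a*b12, M13 - M31 = 4a*b13, M32 - M23 = -4a*b23.
Here tr M = -\frac{1681}{707281}, so a^2 = (1 + tr M)/4 = \frac{176400}{707281} and a = ±\frac{420}{841}. Taking a = \frac{420}{841}: M21 - M12 = \frac{740880}{707281}, M13 - M31 = -\frac{705600}{707281}, M32 - M23 = -\frac{672000}{707281}, giving b12 = -\frac{441}{841}, b13 = -\frac{420}{841}, b23 = \frac{400}{841}, i.e. R = \frac{420}{841} - \frac{441}{841} e_{12} - \frac{420}{841} e_{13} + \frac{400}{841} e_{23}.
Its e_{23} coefficient is already positive.
Answer: \frac{420}{841} - \frac{441}{841} e_{12} - \frac{420}{841} e_{13} + \frac{400}{841} e_{23}. Recall the cover is two-to-one: with M of trace -\frac{1681}{707281}, both preimages act alike, and the stated e_{23} sign chooses the sheet.


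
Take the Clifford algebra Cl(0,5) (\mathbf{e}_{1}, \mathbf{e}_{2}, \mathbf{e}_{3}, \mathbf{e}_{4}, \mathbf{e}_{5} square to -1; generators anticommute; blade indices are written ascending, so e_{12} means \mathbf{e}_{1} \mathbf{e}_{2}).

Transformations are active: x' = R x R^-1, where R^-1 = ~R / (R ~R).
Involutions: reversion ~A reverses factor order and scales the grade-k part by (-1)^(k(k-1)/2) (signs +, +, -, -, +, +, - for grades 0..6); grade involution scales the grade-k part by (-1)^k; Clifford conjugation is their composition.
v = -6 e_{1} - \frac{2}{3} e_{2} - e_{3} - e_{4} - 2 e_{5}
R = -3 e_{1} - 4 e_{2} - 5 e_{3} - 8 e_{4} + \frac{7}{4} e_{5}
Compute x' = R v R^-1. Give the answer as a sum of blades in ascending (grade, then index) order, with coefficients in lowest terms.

~R = -3 e_{1} - 4 e_{2} - 5 e_{3} - 8 e_{4} + \frac{7}{4} e_{5}, and R ~R = -\frac{1873}{16}, so R^-1 = ~R / (-\frac{1873}{16}).
R v = -\frac{181}{6} - 22 e_{12} - 27 e_{13} - 45 e_{14} + \frac{33}{2} e_{15} + \frac{2}{3} e_{23} - \frac{4}{3} e_{24} + \frac{55}{6} e_{25} - 3 e_{34} + \frac{47}{4} e_{35} + \frac{71}{4} e_{45}
Answer: \frac{8342}{1873} e_{1} - \frac{7838}{5619} e_{2} - \frac{8861}{5619} e_{3} - \frac{17549}{5619} e_{4} + \frac{16306}{5619} e_{5}


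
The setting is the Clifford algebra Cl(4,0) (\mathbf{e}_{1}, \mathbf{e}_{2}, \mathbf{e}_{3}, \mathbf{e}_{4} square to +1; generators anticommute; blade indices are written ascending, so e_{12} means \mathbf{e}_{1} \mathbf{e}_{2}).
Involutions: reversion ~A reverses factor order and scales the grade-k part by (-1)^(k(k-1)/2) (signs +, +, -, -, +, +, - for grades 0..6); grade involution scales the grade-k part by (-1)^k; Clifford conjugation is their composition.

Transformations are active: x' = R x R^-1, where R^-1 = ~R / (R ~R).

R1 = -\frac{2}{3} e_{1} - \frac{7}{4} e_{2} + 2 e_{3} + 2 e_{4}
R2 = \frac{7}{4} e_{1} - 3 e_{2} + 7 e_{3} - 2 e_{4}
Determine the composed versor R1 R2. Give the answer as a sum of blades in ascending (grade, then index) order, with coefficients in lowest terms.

Distribute over the terms of R1 (each basis-blade product reordered to ascending indices, repeated generators contracted through their squares):
(-\frac{2}{3} e_{1}) R2 = -\frac{7}{6} + 2 e_{12} - \frac{14}{3} e_{13} + \frac{4}{3} e_{14}
(-\frac{7}{4} e_{2}) R2 = \frac{21}{4} + \frac{49}{16} e_{12} - \frac{49}{4} e_{23} + \frac{7}{2} e_{24}
(2 e_{3}) R2 = 14 - \frac{7}{2} e_{13} + 6 e_{23} - 4 e_{34}
(2 e_{4}) R2 = -4 - \frac{7}{2} e_{14} + 6 e_{24} - 14 e_{34}
Summing the partial products and collecting blades:
Answer: \frac{169}{12} + \frac{81}{16} e_{12} - \frac{49}{6} e_{13} - \frac{13}{6} e_{14} - \frac{25}{4} e_{23} + \frac{19}{2} e_{24} - 18 e_{34}


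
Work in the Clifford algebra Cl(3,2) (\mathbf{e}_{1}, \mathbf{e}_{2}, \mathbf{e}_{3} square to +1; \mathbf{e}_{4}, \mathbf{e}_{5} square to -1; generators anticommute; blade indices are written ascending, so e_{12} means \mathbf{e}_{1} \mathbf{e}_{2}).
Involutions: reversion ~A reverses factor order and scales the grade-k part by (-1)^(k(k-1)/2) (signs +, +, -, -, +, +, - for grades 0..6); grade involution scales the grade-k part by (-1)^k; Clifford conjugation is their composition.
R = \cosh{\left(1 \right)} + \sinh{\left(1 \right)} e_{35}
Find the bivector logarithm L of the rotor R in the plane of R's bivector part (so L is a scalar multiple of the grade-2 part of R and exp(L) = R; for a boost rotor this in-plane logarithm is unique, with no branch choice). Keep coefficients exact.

The scalar part of R is \cosh{\left(1 \right)}, giving the rapidity magnitude (cosh is even); the bivector part supplies orientation, its quotient by sinh of the rapidity is the plane, and L = rapidity * plane — unique in that plane, since flipping both signs leaves L unchanged.
Concretely: cosh(rapidity) = \cosh{\left(1 \right)} gives rapidity = ±1, and since rapidity/sinh(rapidity) is even the sign is immaterial: L = (rapidity/sinh(rapidity)) * <R>_2 = (\frac{1}{\sinh{\left(1 \right)}}) * <R>_2.
Answer: e_{35}


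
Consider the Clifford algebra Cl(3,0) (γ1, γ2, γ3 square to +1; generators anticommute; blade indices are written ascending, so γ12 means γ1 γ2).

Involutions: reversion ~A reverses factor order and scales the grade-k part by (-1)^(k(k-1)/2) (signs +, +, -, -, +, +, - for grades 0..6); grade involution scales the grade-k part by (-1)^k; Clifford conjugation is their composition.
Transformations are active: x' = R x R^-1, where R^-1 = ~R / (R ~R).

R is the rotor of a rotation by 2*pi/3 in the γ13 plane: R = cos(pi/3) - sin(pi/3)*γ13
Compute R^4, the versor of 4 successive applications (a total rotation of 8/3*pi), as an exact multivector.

Rotor phase runs at HALF the rotation angle; powers of one rotor simply add phase, so after 4 steps in γ13 the phase is 4*pi/3 = 4*pi/3 and R^4 = cos(4*pi/3) - sin(4*pi/3)*γ13.
cos(4*pi/3) = -1/2 and sin(4*pi/3) = -sqrt(3)/2, so R^4 = -1/2 + sqrt(3)/2*γ13. The net rotation is 2/3*pi (after discarding 1 full turn, each of which contributes a factor -1 to the rotor); the rotor keeps the half-angle phase exactly.
Answer: -1/2 + sqrt(3)/2*γ13


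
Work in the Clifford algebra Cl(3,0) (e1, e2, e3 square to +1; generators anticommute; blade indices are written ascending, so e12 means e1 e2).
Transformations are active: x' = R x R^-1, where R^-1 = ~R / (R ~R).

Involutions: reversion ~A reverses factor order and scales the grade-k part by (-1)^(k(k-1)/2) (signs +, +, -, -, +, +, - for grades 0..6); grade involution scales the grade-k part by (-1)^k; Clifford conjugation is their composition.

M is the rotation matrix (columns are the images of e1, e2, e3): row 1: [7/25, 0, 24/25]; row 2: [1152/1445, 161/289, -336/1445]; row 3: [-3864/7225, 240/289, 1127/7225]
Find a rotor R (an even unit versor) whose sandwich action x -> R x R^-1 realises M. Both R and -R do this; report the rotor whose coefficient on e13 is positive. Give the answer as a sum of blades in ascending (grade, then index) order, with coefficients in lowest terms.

Method: write R = a + b12*e12 + b13*e13 + b23*e23 with a^2 + b12^2 + b13^2 + b23^2 = 1 (so R^-1 = ~R). Expanding the columns R e_j ~R gives tr M = 4a^2 - 1 and, from the antisymmetric part, M21 - M12 = -4a*b12, M13 - M31 = 4a*b13, M32 - M23 = -4a*b23.
Here tr M = 287/289, so a^2 = (1 + tr M)/4 = 144/289 and a = ±12/17. Taking a = 12/17: M21 - M12 = 1152/1445, M13 - M31 = 432/289, M32 - M23 = 1536/1445, giving b12 = -24/85, b13 = 9/17, b23 = -32/85, i.e. R = 12/17 - 24/85*e12 + 9/17*e13 - 32/85*e23.
Its e13 coefficient is already positive.
Answer: 12/17 - 24/85*e12 + 9/17*e13 - 32/85*e23. Recall the cover is two-to-one: with M of trace 287/289, both preimages act alike, and the stated e13 sign chooses the sheet.
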